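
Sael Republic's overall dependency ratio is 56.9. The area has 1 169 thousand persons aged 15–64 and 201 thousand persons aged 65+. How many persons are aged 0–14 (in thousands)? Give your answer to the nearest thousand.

Aged 0–14: 464

Total dependency ratio = (youth + elderly) / working-age × 100
56.9 = (Y + 201) / 1 169 × 100
⇒ 464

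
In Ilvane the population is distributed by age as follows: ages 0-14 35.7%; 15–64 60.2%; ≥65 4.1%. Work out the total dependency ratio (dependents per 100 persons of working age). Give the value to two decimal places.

Total dependency ratio = (35.7 + 4.1) / 60.2 × 100 = 39.8 / 60.2 × 100 = 66.11

Total dependency ratio: 66.11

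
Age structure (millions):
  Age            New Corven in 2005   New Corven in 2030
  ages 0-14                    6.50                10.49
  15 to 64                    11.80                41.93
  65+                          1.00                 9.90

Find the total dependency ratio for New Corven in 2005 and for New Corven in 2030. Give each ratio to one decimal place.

New Corven in 2005: (6.50 + 1.00) / 11.80 × 100 = 7.50 / 11.80 × 100 = 63.6
New Corven in 2030: (10.49 + 9.90) / 41.93 × 100 = 20.39 / 41.93 × 100 = 48.6

New Corven in 2005: 63.6
New Corven in 2030: 48.6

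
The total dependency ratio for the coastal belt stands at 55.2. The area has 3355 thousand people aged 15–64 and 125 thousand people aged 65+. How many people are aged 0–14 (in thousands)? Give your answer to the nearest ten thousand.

Total dependency ratio = (youth + elderly) / working-age × 100
55.2 = (Y + 125) / 3355 × 100
⇒ 1730

Aged 0–14: 1730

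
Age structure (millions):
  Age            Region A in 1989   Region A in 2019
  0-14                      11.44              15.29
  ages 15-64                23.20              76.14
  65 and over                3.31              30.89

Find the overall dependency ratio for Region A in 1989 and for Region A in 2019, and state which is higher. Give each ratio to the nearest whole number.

Region A in 1989: (11.44 + 3.31) / 23.20 × 100 = 14.75 / 23.20 × 100 = 64
Region A in 2019: (15.29 + 30.89) / 76.14 × 100 = 46.18 / 76.14 × 100 = 61

Region A in 1989: 64
Region A in 2019: 61
Higher: Region A in 1989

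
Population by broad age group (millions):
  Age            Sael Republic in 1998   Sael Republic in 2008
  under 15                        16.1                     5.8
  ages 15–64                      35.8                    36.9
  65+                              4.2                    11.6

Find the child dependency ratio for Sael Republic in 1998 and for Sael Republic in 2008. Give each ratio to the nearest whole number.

Sael Republic in 1998: 45
Sael Republic in 2008: 16

Sael Republic in 1998: 16.1 / 35.8 × 100 = 45
Sael Republic in 2008: 5.8 / 36.9 × 100 = 16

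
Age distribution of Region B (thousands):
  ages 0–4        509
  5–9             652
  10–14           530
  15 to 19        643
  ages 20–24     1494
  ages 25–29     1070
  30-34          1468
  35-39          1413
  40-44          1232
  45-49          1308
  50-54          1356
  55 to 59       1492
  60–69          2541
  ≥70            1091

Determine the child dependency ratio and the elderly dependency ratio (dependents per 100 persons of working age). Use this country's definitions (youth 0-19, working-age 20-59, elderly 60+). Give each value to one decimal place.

Youth dependency ratio: 21.5
Old-age dependency ratio: 33.5

0–19: 509 + 652 + 530 + 643 = 2334
20–59: 1494 + 1070 + 1468 + 1413 + 1232 + 1308 + 1356 + 1492 = 10833
60+: 2541 + 1091 = 3632
Youth dependency ratio = 2334 / 10833 × 100 = 21.5
Old-age dependency ratio = 3632 / 10833 × 100 = 33.5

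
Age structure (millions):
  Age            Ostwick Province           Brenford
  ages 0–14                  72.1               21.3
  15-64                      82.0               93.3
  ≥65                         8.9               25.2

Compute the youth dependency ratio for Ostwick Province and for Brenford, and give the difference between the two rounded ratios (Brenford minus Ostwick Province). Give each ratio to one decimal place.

Ostwick Province: 87.9
Brenford: 22.8
Difference: -65.1

Ostwick Province: 72.1 / 82.0 × 100 = 87.9
Brenford: 21.3 / 93.3 × 100 = 22.8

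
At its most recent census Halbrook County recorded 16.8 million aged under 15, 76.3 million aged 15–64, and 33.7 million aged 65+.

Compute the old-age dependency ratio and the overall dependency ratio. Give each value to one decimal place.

Old-age dependency ratio: 44.2
Total dependency ratio: 66.2

Old-age dependency ratio = 33.7 / 76.3 × 100 = 44.2
Total dependency ratio = (16.8 + 33.7) / 76.3 × 100 = 50.5 / 76.3 × 100 = 66.2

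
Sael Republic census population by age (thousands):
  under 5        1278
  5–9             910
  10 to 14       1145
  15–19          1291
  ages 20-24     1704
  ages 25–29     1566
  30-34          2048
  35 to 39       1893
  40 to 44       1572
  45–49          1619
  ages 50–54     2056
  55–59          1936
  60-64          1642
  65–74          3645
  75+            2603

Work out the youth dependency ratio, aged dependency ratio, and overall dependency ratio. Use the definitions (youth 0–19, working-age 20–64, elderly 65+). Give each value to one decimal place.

Youth dependency ratio: 28.8
Old-age dependency ratio: 39.0
Total dependency ratio: 67.8

0–19: 1278 + 910 + 1145 + 1291 = 4624
20–64: 1704 + 1566 + 2048 + 1893 + 1572 + 1619 + 2056 + 1936 + 1642 = 16036
65+: 3645 + 2603 = 6248
Youth dependency ratio = 4624 / 16036 × 100 = 28.8
Old-age dependency ratio = 6248 / 16036 × 100 = 39.0
Total dependency ratio = (4624 + 6248) / 16036 × 100 = 10872 / 16036 × 100 = 67.8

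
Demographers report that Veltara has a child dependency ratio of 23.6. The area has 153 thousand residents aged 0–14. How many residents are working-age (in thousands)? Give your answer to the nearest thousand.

Working-age: 648

Youth dependency ratio = youth / working-age × 100
23.6 = 153 / W × 100
⇒ 648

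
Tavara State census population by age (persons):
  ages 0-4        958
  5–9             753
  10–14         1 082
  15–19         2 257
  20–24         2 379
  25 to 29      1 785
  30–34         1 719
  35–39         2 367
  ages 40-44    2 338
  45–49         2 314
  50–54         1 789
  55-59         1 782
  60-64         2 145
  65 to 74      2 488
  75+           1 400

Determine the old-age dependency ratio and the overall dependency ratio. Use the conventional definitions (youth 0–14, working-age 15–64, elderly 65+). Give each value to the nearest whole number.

0–14: 958 + 753 + 1 082 = 2 793
15–64: 2 257 + 2 379 + 1 785 + 1 719 + 2 367 + 2 338 + 2 314 + 1 789 + 1 782 + 2 145 = 20 875
65+: 2 488 + 1 400 = 3 888
Old-age dependency ratio = 3 888 / 20 875 × 100 = 19
Total dependency ratio = (2 793 + 3 888) / 20 875 × 100 = 6 681 / 20 875 × 100 = 32

Old-age dependency ratio: 19
Total dependency ratio: 32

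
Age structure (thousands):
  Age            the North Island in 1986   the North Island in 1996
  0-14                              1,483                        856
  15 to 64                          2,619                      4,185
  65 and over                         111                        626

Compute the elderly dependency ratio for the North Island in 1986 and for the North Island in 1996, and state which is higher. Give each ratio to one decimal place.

the North Island in 1986: 111 / 2,619 × 100 = 4.2
the North Island in 1996: 626 / 4,185 × 100 = 15.0

the North Island in 1986: 4.2
the North Island in 1996: 15.0
Higher: the North Island in 1996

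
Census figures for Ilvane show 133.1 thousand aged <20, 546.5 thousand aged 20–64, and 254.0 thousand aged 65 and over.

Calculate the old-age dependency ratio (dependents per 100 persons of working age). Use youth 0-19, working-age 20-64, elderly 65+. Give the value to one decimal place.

Old-age dependency ratio = 254.0 / 546.5 × 100 = 46.5

Old-age dependency ratio: 46.5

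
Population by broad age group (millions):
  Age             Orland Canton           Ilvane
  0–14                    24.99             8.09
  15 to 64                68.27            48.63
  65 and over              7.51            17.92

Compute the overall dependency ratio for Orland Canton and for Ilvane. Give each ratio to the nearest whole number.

Orland Canton: (24.99 + 7.51) / 68.27 × 100 = 32.50 / 68.27 × 100 = 48
Ilvane: (8.09 + 17.92) / 48.63 × 100 = 26.01 / 48.63 × 100 = 53

Orland Canton: 48
Ilvane: 53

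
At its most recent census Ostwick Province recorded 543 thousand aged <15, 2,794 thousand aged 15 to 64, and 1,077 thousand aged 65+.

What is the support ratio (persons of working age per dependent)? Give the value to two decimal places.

Support ratio = 2,794 / (543 + 1,077) = 2,794 / 1,620 = 1.72

Support ratio: 1.72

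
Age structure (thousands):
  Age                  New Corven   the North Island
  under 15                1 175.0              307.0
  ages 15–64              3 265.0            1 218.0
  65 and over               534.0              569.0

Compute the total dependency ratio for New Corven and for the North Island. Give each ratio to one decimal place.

New Corven: 52.3
the North Island: 71.9

New Corven: (1 175.0 + 534.0) / 3 265.0 × 100 = 1 709.0 / 3 265.0 × 100 = 52.3
the North Island: (307.0 + 569.0) / 1 218.0 × 100 = 876.0 / 1 218.0 × 100 = 71.9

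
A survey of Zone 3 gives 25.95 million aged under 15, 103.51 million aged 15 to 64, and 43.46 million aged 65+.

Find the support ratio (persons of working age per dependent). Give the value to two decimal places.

Support ratio = 103.51 / (25.95 + 43.46) = 103.51 / 69.41 = 1.49

Support ratio: 1.49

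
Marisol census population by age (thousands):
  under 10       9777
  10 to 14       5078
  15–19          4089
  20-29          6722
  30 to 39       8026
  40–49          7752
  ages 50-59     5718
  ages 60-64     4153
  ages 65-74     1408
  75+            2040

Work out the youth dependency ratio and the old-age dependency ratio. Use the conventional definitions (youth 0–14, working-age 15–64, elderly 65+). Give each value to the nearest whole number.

0–14: 9777 + 5078 = 14855
15–64: 4089 + 6722 + 8026 + 7752 + 5718 + 4153 = 36460
65+: 1408 + 2040 = 3448
Youth dependency ratio = 14855 / 36460 × 100 = 41
Old-age dependency ratio = 3448 / 36460 × 100 = 9

Youth dependency ratio: 41
Old-age dependency ratio: 9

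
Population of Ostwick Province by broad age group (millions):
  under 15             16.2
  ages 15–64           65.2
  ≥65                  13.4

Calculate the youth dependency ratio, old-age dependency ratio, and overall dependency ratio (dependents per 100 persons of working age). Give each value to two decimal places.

Youth dependency ratio = 16.2 / 65.2 × 100 = 24.85
Old-age dependency ratio = 13.4 / 65.2 × 100 = 20.55
Total dependency ratio = (16.2 + 13.4) / 65.2 × 100 = 29.6 / 65.2 × 100 = 45.40

Youth dependency ratio: 24.85
Old-age dependency ratio: 20.55
Total dependency ratio: 45.40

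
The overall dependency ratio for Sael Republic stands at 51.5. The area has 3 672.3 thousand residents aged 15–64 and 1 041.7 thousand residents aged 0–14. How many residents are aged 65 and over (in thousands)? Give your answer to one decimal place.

Total dependency ratio = (youth + elderly) / working-age × 100
51.5 = (1 041.7 + E) / 3 672.3 × 100
⇒ 849.5

Aged 65 and over: 849.5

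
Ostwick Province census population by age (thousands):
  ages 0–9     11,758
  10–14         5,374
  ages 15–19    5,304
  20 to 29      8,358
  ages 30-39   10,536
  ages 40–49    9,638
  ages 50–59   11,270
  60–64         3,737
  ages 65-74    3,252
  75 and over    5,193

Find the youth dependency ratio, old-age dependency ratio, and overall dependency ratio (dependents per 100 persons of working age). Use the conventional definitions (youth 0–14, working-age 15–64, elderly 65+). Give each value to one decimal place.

Youth dependency ratio: 35.1
Old-age dependency ratio: 17.3
Total dependency ratio: 52.4

0–14: 11,758 + 5,374 = 17,132
15–64: 5,304 + 8,358 + 10,536 + 9,638 + 11,270 + 3,737 = 48,843
65+: 3,252 + 5,193 = 8,445
Youth dependency ratio = 17,132 / 48,843 × 100 = 35.1
Old-age dependency ratio = 8,445 / 48,843 × 100 = 17.3
Total dependency ratio = (17,132 + 8,445) / 48,843 × 100 = 25,577 / 48,843 × 100 = 52.4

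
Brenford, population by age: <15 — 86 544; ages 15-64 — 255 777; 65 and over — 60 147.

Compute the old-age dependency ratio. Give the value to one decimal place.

Old-age dependency ratio: 23.5

Old-age dependency ratio = 60 147 / 255 777 × 100 = 23.5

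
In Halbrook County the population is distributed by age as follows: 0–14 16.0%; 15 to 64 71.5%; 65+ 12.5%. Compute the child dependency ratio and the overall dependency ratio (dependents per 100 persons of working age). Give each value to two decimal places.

Youth dependency ratio: 22.38
Total dependency ratio: 39.86

Youth dependency ratio = 16.0 / 71.5 × 100 = 22.38
Total dependency ratio = (16.0 + 12.5) / 71.5 × 100 = 28.5 / 71.5 × 100 = 39.86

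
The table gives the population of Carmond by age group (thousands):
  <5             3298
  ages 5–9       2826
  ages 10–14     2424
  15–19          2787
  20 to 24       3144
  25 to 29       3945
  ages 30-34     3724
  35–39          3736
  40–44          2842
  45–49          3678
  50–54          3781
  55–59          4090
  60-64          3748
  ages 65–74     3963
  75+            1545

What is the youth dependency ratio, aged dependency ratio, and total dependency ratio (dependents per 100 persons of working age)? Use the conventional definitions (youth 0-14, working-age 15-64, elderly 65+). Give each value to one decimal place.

Youth dependency ratio: 24.1
Old-age dependency ratio: 15.5
Total dependency ratio: 39.6

0–14: 3298 + 2826 + 2424 = 8548
15–64: 2787 + 3144 + 3945 + 3724 + 3736 + 2842 + 3678 + 3781 + 4090 + 3748 = 35475
65+: 3963 + 1545 = 5508
Youth dependency ratio = 8548 / 35475 × 100 = 24.1
Old-age dependency ratio = 5508 / 35475 × 100 = 15.5
Total dependency ratio = (8548 + 5508) / 35475 × 100 = 14056 / 35475 × 100 = 39.6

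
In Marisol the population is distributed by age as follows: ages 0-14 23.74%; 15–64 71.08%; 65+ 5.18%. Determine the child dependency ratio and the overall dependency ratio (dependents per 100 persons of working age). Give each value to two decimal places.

Youth dependency ratio: 33.40
Total dependency ratio: 40.69

Youth dependency ratio = 23.74 / 71.08 × 100 = 33.40
Total dependency ratio = (23.74 + 5.18) / 71.08 × 100 = 28.92 / 71.08 × 100 = 40.69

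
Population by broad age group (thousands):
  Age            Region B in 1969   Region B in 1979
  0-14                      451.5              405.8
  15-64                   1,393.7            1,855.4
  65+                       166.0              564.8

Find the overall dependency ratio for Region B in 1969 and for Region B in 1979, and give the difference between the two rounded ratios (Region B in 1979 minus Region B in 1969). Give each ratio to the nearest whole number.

Region B in 1969: 44
Region B in 1979: 52
Difference: +8

Region B in 1969: (451.5 + 166.0) / 1,393.7 × 100 = 617.5 / 1,393.7 × 100 = 44
Region B in 1979: (405.8 + 564.8) / 1,855.4 × 100 = 970.6 / 1,855.4 × 100 = 52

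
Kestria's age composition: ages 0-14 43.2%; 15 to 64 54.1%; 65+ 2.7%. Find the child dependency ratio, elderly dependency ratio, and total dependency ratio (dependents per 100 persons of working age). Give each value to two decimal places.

Youth dependency ratio: 79.85
Old-age dependency ratio: 4.99
Total dependency ratio: 84.84

Youth dependency ratio = 43.2 / 54.1 × 100 = 79.85
Old-age dependency ratio = 2.7 / 54.1 × 100 = 4.99
Total dependency ratio = (43.2 + 2.7) / 54.1 × 100 = 45.9 / 54.1 × 100 = 84.84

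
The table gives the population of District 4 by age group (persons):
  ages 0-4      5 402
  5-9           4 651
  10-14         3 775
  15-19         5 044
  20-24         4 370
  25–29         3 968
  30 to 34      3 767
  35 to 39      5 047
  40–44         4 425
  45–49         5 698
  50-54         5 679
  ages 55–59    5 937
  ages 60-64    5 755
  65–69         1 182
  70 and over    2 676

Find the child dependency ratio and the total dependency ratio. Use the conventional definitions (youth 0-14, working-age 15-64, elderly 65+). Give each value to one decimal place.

0–14: 5 402 + 4 651 + 3 775 = 13 828
15–64: 5 044 + 4 370 + 3 968 + 3 767 + 5 047 + 4 425 + 5 698 + 5 679 + 5 937 + 5 755 = 49 690
65+: 1 182 + 2 676 = 3 858
Youth dependency ratio = 13 828 / 49 690 × 100 = 27.8
Total dependency ratio = (13 828 + 3 858) / 49 690 × 100 = 17 686 / 49 690 × 100 = 35.6

Youth dependency ratio: 27.8
Total dependency ratio: 35.6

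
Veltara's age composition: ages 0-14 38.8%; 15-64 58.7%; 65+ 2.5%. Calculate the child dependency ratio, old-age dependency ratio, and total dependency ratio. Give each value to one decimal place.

Youth dependency ratio = 38.8 / 58.7 × 100 = 66.1
Old-age dependency ratio = 2.5 / 58.7 × 100 = 4.3
Total dependency ratio = (38.8 + 2.5) / 58.7 × 100 = 41.3 / 58.7 × 100 = 70.4

Youth dependency ratio: 66.1
Old-age dependency ratio: 4.3
Total dependency ratio: 70.4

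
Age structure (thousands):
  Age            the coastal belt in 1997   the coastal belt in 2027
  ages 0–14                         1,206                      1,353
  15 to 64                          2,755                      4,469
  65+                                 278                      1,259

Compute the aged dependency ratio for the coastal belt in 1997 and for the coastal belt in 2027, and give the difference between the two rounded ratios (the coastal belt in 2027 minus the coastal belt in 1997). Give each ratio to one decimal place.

the coastal belt in 1997: 278 / 2,755 × 100 = 10.1
the coastal belt in 2027: 1,259 / 4,469 × 100 = 28.2

the coastal belt in 1997: 10.1
the coastal belt in 2027: 28.2
Difference: +18.1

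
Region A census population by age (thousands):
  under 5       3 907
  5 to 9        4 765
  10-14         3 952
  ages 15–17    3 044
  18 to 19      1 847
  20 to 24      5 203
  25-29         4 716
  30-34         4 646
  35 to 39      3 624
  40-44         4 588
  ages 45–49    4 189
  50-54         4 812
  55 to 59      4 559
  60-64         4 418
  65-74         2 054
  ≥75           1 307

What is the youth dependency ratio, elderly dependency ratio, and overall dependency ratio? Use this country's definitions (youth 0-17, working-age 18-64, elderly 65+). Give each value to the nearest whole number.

0–17: 3 907 + 4 765 + 3 952 + 3 044 = 15 668
18–64: 1 847 + 5 203 + 4 716 + 4 646 + 3 624 + 4 588 + 4 189 + 4 812 + 4 559 + 4 418 = 42 602
65+: 2 054 + 1 307 = 3 361
Youth dependency ratio = 15 668 / 42 602 × 100 = 37
Old-age dependency ratio = 3 361 / 42 602 × 100 = 8
Total dependency ratio = (15 668 + 3 361) / 42 602 × 100 = 19 029 / 42 602 × 100 = 45

Youth dependency ratio: 37
Old-age dependency ratio: 8
Total dependency ratio: 45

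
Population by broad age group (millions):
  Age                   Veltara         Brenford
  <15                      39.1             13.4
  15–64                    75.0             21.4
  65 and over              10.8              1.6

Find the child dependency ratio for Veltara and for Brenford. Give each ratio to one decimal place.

Veltara: 52.1
Brenford: 62.6

Veltara: 39.1 / 75.0 × 100 = 52.1
Brenford: 13.4 / 21.4 × 100 = 62.6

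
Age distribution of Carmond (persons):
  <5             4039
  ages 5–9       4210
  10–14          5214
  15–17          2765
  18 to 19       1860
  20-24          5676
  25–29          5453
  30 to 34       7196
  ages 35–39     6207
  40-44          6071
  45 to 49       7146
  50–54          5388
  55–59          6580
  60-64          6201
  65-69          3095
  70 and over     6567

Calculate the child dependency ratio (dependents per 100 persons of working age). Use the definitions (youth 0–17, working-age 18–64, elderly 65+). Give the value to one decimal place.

0–17: 4039 + 4210 + 5214 + 2765 = 16228
18–64: 1860 + 5676 + 5453 + 7196 + 6207 + 6071 + 7146 + 5388 + 6580 + 6201 = 57778
65+: 3095 + 6567 = 9662
Youth dependency ratio = 16228 / 57778 × 100 = 28.1

Youth dependency ratio: 28.1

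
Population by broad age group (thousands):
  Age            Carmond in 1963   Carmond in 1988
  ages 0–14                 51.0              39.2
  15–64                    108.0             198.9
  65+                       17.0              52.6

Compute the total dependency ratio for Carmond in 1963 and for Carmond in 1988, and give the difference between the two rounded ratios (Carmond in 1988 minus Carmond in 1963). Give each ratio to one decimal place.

Carmond in 1963: 63.0
Carmond in 1988: 46.2
Difference: -16.8

Carmond in 1963: (51.0 + 17.0) / 108.0 × 100 = 68.0 / 108.0 × 100 = 63.0
Carmond in 1988: (39.2 + 52.6) / 198.9 × 100 = 91.8 / 198.9 × 100 = 46.2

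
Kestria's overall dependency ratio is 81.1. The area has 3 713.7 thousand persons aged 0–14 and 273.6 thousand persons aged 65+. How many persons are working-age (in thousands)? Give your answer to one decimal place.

Working-age: 4 916.5

Total dependency ratio = (youth + elderly) / working-age × 100
81.1 = (3 713.7 + 273.6) / W × 100
⇒ 4 916.5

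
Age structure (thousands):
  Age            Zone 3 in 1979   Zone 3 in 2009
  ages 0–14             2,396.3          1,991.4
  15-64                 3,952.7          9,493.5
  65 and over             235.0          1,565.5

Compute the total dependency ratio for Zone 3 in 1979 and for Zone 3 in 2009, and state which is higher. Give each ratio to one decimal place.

Zone 3 in 1979: 66.6
Zone 3 in 2009: 37.5
Higher: Zone 3 in 1979

Zone 3 in 1979: (2,396.3 + 235.0) / 3,952.7 × 100 = 2,631.3 / 3,952.7 × 100 = 66.6
Zone 3 in 2009: (1,991.4 + 1,565.5) / 9,493.5 × 100 = 3,556.9 / 9,493.5 × 100 = 37.5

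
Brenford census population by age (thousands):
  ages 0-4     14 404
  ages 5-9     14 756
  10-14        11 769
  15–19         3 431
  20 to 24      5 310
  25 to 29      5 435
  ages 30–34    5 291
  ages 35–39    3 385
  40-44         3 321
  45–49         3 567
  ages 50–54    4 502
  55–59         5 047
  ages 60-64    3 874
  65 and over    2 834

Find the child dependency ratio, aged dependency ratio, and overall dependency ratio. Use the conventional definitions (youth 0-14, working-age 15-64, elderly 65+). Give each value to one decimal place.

Youth dependency ratio: 94.8
Old-age dependency ratio: 6.6
Total dependency ratio: 101.4

0–14: 14 404 + 14 756 + 11 769 = 40 929
15–64: 3 431 + 5 310 + 5 435 + 5 291 + 3 385 + 3 321 + 3 567 + 4 502 + 5 047 + 3 874 = 43 163
65+: 2 834
Youth dependency ratio = 40 929 / 43 163 × 100 = 94.8
Old-age dependency ratio = 2 834 / 43 163 × 100 = 6.6
Total dependency ratio = (40 929 + 2 834) / 43 163 × 100 = 43 763 / 43 163 × 100 = 101.4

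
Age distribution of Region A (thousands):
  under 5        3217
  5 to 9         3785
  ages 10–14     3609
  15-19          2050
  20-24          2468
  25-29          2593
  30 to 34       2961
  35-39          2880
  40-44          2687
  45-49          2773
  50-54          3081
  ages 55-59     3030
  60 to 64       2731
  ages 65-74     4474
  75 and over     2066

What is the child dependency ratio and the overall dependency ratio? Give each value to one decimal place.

0–14: 3217 + 3785 + 3609 = 10611
15–64: 2050 + 2468 + 2593 + 2961 + 2880 + 2687 + 2773 + 3081 + 3030 + 2731 = 27254
65+: 4474 + 2066 = 6540
Youth dependency ratio = 10611 / 27254 × 100 = 38.9
Total dependency ratio = (10611 + 6540) / 27254 × 100 = 17151 / 27254 × 100 = 62.9

Youth dependency ratio: 38.9
Total dependency ratio: 62.9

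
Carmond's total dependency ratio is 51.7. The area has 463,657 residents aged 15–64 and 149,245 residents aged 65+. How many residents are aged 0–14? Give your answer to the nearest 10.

Total dependency ratio = (youth + elderly) / working-age × 100
51.7 = (Y + 149,245) / 463,657 × 100
⇒ 90,470

Aged 0–14: 90,470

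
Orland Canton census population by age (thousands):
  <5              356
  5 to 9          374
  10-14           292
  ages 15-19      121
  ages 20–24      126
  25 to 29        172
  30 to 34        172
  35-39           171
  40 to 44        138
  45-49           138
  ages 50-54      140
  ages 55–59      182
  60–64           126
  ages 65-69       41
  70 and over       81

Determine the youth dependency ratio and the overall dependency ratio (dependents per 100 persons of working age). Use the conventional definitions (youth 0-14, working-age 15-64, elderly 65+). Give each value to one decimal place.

Youth dependency ratio: 68.8
Total dependency ratio: 77.0

0–14: 356 + 374 + 292 = 1022
15–64: 121 + 126 + 172 + 172 + 171 + 138 + 138 + 140 + 182 + 126 = 1486
65+: 41 + 81 = 122
Youth dependency ratio = 1022 / 1486 × 100 = 68.8
Total dependency ratio = (1022 + 122) / 1486 × 100 = 1144 / 1486 × 100 = 77.0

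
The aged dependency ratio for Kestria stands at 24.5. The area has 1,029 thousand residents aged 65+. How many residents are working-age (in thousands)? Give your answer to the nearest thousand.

Working-age: 4,200

Old-age dependency ratio = elderly / working-age × 100
24.5 = 1,029 / W × 100
⇒ 4,200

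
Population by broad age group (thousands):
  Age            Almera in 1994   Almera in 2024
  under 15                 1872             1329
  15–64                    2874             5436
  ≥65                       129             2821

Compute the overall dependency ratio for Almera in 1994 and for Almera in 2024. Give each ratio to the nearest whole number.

Almera in 1994: (1872 + 129) / 2874 × 100 = 2001 / 2874 × 100 = 70
Almera in 2024: (1329 + 2821) / 5436 × 100 = 4150 / 5436 × 100 = 76

Almera in 1994: 70
Almera in 2024: 76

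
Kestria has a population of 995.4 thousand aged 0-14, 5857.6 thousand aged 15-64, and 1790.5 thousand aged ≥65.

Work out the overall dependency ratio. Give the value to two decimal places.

Total dependency ratio = (995.4 + 1790.5) / 5857.6 × 100 = 2785.9 / 5857.6 × 100 = 47.56

Total dependency ratio: 47.56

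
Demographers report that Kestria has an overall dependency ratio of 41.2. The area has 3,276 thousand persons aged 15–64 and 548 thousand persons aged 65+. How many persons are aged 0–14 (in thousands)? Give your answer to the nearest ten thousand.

Total dependency ratio = (youth + elderly) / working-age × 100
41.2 = (Y + 548) / 3,276 × 100
⇒ 800

Aged 0–14: 800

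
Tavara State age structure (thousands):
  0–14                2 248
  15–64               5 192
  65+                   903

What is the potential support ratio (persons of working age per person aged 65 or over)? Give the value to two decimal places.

Potential support ratio: 5.75

Potential support ratio = 5 192 / 903 = 5.75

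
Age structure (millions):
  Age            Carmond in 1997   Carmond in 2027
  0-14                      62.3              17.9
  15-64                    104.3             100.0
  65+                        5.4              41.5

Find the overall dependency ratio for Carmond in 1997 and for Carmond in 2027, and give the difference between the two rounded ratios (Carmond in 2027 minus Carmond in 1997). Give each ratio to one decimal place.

Carmond in 1997: (62.3 + 5.4) / 104.3 × 100 = 67.7 / 104.3 × 100 = 64.9
Carmond in 2027: (17.9 + 41.5) / 100.0 × 100 = 59.4 / 100.0 × 100 = 59.4

Carmond in 1997: 64.9
Carmond in 2027: 59.4
Difference: -5.5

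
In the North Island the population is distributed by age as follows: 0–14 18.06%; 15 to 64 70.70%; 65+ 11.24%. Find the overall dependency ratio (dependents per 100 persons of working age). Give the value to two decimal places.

Total dependency ratio: 41.44

Total dependency ratio = (18.06 + 11.24) / 70.70 × 100 = 29.30 / 70.70 × 100 = 41.44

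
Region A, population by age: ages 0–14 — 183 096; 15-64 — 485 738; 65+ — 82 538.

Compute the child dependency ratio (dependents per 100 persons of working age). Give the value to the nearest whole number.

Youth dependency ratio: 38

Youth dependency ratio = 183 096 / 485 738 × 100 = 38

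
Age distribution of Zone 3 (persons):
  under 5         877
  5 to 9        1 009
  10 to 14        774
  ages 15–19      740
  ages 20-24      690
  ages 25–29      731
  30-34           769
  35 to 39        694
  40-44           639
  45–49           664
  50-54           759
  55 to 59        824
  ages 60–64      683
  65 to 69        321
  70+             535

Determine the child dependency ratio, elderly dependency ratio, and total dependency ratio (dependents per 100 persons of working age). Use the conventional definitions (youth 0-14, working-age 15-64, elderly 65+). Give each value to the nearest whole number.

Youth dependency ratio: 37
Old-age dependency ratio: 12
Total dependency ratio: 49

0–14: 877 + 1 009 + 774 = 2 660
15–64: 740 + 690 + 731 + 769 + 694 + 639 + 664 + 759 + 824 + 683 = 7 193
65+: 321 + 535 = 856
Youth dependency ratio = 2 660 / 7 193 × 100 = 37
Old-age dependency ratio = 856 / 7 193 × 100 = 12
Total dependency ratio = (2 660 + 856) / 7 193 × 100 = 3 516 / 7 193 × 100 = 49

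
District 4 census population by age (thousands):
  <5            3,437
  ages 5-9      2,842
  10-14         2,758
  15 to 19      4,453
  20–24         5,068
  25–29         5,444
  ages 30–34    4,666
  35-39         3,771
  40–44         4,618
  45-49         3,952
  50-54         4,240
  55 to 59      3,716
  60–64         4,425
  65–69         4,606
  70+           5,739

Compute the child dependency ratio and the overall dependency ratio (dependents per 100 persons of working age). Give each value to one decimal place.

Youth dependency ratio: 20.4
Total dependency ratio: 43.7

0–14: 3,437 + 2,842 + 2,758 = 9,037
15–64: 4,453 + 5,068 + 5,444 + 4,666 + 3,771 + 4,618 + 3,952 + 4,240 + 3,716 + 4,425 = 44,353
65+: 4,606 + 5,739 = 10,345
Youth dependency ratio = 9,037 / 44,353 × 100 = 20.4
Total dependency ratio = (9,037 + 10,345) / 44,353 × 100 = 19,382 / 44,353 × 100 = 43.7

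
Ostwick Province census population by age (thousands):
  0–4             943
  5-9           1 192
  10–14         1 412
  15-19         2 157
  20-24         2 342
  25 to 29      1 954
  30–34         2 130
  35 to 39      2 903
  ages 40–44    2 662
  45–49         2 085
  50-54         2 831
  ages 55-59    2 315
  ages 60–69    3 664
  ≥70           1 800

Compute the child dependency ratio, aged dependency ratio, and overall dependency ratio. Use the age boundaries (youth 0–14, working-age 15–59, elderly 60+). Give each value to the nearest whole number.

0–14: 943 + 1 192 + 1 412 = 3 547
15–59: 2 157 + 2 342 + 1 954 + 2 130 + 2 903 + 2 662 + 2 085 + 2 831 + 2 315 = 21 379
60+: 3 664 + 1 800 = 5 464
Youth dependency ratio = 3 547 / 21 379 × 100 = 17
Old-age dependency ratio = 5 464 / 21 379 × 100 = 26
Total dependency ratio = (3 547 + 5 464) / 21 379 × 100 = 9 011 / 21 379 × 100 = 42

Youth dependency ratio: 17
Old-age dependency ratio: 26
Total dependency ratio: 42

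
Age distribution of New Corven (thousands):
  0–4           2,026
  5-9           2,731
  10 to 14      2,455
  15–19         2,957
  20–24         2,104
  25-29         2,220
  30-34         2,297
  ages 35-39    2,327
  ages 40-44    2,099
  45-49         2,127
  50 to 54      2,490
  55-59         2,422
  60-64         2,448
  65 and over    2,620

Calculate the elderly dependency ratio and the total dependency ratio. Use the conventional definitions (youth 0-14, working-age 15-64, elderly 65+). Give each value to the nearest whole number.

0–14: 2,026 + 2,731 + 2,455 = 7,212
15–64: 2,957 + 2,104 + 2,220 + 2,297 + 2,327 + 2,099 + 2,127 + 2,490 + 2,422 + 2,448 = 23,491
65+: 2,620
Old-age dependency ratio = 2,620 / 23,491 × 100 = 11
Total dependency ratio = (7,212 + 2,620) / 23,491 × 100 = 9,832 / 23,491 × 100 = 42

Old-age dependency ratio: 11
Total dependency ratio: 42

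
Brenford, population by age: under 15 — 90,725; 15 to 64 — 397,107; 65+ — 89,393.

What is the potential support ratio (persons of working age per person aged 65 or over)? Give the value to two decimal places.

Potential support ratio = 397,107 / 89,393 = 4.44

Potential support ratio: 4.44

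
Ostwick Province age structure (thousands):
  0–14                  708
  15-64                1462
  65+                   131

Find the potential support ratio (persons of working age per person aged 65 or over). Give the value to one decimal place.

Potential support ratio: 11.2

Potential support ratio = 1462 / 131 = 11.2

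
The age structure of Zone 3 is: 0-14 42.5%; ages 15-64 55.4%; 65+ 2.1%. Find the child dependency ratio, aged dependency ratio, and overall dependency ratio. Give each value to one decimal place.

Youth dependency ratio: 76.7
Old-age dependency ratio: 3.8
Total dependency ratio: 80.5

Youth dependency ratio = 42.5 / 55.4 × 100 = 76.7
Old-age dependency ratio = 2.1 / 55.4 × 100 = 3.8
Total dependency ratio = (42.5 + 2.1) / 55.4 × 100 = 44.6 / 55.4 × 100 = 80.5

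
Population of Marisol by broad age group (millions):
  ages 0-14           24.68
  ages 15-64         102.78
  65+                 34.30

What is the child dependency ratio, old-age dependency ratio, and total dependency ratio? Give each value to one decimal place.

Youth dependency ratio: 24.0
Old-age dependency ratio: 33.4
Total dependency ratio: 57.4

Youth dependency ratio = 24.68 / 102.78 × 100 = 24.0
Old-age dependency ratio = 34.30 / 102.78 × 100 = 33.4
Total dependency ratio = (24.68 + 34.30) / 102.78 × 100 = 58.98 / 102.78 × 100 = 57.4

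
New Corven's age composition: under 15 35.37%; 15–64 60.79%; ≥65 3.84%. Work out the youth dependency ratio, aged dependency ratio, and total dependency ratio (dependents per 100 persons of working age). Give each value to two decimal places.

Youth dependency ratio: 58.18
Old-age dependency ratio: 6.32
Total dependency ratio: 64.50

Youth dependency ratio = 35.37 / 60.79 × 100 = 58.18
Old-age dependency ratio = 3.84 / 60.79 × 100 = 6.32
Total dependency ratio = (35.37 + 3.84) / 60.79 × 100 = 39.21 / 60.79 × 100 = 64.50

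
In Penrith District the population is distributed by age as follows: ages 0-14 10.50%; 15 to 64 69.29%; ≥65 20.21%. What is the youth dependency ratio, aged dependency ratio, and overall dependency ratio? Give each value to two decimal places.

Youth dependency ratio: 15.15
Old-age dependency ratio: 29.17
Total dependency ratio: 44.32

Youth dependency ratio = 10.50 / 69.29 × 100 = 15.15
Old-age dependency ratio = 20.21 / 69.29 × 100 = 29.17
Total dependency ratio = (10.50 + 20.21) / 69.29 × 100 = 30.71 / 69.29 × 100 = 44.32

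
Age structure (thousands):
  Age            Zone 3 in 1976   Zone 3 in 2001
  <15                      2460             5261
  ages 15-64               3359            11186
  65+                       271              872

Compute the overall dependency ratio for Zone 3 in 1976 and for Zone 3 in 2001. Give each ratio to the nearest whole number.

Zone 3 in 1976: 81
Zone 3 in 2001: 55

Zone 3 in 1976: (2460 + 271) / 3359 × 100 = 2731 / 3359 × 100 = 81
Zone 3 in 2001: (5261 + 872) / 11186 × 100 = 6133 / 11186 × 100 = 55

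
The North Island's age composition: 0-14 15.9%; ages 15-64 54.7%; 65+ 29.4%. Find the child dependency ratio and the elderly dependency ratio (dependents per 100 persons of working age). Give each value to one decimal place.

Youth dependency ratio = 15.9 / 54.7 × 100 = 29.1
Old-age dependency ratio = 29.4 / 54.7 × 100 = 53.7

Youth dependency ratio: 29.1
Old-age dependency ratio: 53.7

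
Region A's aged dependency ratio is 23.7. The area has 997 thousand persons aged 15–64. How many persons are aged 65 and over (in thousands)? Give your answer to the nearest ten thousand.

Aged 65 and over: 240

Old-age dependency ratio = elderly / working-age × 100
23.7 = E / 997 × 100
⇒ 240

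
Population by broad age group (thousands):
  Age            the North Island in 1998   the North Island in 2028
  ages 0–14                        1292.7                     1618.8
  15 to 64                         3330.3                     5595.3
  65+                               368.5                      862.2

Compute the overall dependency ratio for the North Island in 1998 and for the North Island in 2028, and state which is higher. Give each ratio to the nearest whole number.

the North Island in 1998: 50
the North Island in 2028: 44
Higher: the North Island in 1998

the North Island in 1998: (1292.7 + 368.5) / 3330.3 × 100 = 1661.2 / 3330.3 × 100 = 50
the North Island in 2028: (1618.8 + 862.2) / 5595.3 × 100 = 2481.0 / 5595.3 × 100 = 44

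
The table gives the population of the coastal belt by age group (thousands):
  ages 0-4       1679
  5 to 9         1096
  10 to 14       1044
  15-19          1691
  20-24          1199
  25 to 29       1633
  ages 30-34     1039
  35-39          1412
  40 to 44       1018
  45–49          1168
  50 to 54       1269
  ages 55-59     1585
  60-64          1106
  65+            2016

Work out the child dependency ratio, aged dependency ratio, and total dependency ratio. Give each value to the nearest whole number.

Youth dependency ratio: 29
Old-age dependency ratio: 15
Total dependency ratio: 44

0–14: 1679 + 1096 + 1044 = 3819
15–64: 1691 + 1199 + 1633 + 1039 + 1412 + 1018 + 1168 + 1269 + 1585 + 1106 = 13120
65+: 2016
Youth dependency ratio = 3819 / 13120 × 100 = 29
Old-age dependency ratio = 2016 / 13120 × 100 = 15
Total dependency ratio = (3819 + 2016) / 13120 × 100 = 5835 / 13120 × 100 = 44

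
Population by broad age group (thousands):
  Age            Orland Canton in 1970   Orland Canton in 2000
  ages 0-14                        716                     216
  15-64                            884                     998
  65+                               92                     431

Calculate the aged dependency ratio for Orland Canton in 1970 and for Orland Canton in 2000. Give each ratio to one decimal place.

Orland Canton in 1970: 92 / 884 × 100 = 10.4
Orland Canton in 2000: 431 / 998 × 100 = 43.2

Orland Canton in 1970: 10.4
Orland Canton in 2000: 43.2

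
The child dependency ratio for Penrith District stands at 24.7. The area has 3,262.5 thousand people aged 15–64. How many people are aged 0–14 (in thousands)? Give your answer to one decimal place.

Youth dependency ratio = youth / working-age × 100
24.7 = Y / 3,262.5 × 100
⇒ 805.8

Aged 0–14: 805.8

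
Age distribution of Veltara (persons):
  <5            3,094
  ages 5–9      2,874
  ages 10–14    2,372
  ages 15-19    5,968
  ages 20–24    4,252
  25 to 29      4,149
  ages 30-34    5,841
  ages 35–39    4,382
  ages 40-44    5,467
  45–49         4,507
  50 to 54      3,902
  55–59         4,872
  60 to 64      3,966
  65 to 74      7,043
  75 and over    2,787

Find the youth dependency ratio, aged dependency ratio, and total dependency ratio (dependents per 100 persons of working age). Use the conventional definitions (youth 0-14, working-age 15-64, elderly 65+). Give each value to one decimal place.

0–14: 3,094 + 2,874 + 2,372 = 8,340
15–64: 5,968 + 4,252 + 4,149 + 5,841 + 4,382 + 5,467 + 4,507 + 3,902 + 4,872 + 3,966 = 47,306
65+: 7,043 + 2,787 = 9,830
Youth dependency ratio = 8,340 / 47,306 × 100 = 17.6
Old-age dependency ratio = 9,830 / 47,306 × 100 = 20.8
Total dependency ratio = (8,340 + 9,830) / 47,306 × 100 = 18,170 / 47,306 × 100 = 38.4

Youth dependency ratio: 17.6
Old-age dependency ratio: 20.8
Total dependency ratio: 38.4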